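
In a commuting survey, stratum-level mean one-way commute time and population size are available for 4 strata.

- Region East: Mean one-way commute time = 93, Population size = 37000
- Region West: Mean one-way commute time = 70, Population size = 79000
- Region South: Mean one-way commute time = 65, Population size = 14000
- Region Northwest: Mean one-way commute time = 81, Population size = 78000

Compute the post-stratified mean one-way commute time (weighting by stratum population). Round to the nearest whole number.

78

Σ Nₕ·x̄ₕ = 16199000
Σ Nₕ = 37000 + 79000 + 14000 + 78000 = 208000
Overall mean = 16199000 / 208000 = 77.879808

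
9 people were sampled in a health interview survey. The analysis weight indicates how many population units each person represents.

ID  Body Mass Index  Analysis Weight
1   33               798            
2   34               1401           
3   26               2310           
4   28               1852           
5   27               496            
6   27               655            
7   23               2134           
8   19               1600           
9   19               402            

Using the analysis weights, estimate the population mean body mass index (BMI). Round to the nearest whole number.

26

Weighted sum = 304081
Sum of weights = 798 + 1401 + 2310 + 1852 + 496 + 655 + 2134 + 1600 + 402 = 11648
Weighted mean = 304081 / 11648 = 26.105855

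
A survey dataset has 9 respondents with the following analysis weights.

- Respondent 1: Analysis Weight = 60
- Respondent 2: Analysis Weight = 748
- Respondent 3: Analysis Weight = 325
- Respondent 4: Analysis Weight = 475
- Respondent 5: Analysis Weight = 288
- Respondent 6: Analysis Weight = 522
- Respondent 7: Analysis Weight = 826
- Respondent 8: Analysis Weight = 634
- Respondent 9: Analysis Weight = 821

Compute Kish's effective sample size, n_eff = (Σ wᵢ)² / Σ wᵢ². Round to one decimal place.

7.3

Σ wᵢ = 60 + 748 + 325 + 475 + 288 + 522 + 826 + 634 + 821 = 4699
Σ wᵢ² = 3600 + 559504 + 105625 + 225625 + 82944 + 272484 + 682276 + 401956 + 674041 = 3008055
n_eff = 4699² / 3008055 = 22080601 / 3008055 = 7.3404911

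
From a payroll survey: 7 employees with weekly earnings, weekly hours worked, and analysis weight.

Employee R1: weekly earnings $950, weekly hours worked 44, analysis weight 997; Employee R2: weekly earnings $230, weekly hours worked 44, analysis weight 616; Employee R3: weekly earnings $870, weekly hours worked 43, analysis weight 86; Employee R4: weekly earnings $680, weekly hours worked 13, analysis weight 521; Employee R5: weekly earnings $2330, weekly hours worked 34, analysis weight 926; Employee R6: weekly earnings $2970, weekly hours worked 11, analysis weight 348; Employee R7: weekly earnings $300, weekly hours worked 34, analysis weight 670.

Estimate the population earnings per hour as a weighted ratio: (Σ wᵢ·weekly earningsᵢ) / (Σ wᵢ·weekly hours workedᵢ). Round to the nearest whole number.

Σ wᵢ·y = 950×997 + 230×616 + 870×86 + 680×521 + 2330×926 + 2970×348 + 300×670
  = 947150 + 141680 + 74820 + 354280 + 2157580 + 1033560 + 201000 = 4910070
Σ wᵢ·x = 44×997 + 44×616 + 43×86 + 13×521 + 34×926 + 11×348 + 34×670
  = 43868 + 27104 + 3698 + 6773 + 31484 + 3828 + 22780 = 139535
Ratio = 4910070 / 139535 = 35.188806

35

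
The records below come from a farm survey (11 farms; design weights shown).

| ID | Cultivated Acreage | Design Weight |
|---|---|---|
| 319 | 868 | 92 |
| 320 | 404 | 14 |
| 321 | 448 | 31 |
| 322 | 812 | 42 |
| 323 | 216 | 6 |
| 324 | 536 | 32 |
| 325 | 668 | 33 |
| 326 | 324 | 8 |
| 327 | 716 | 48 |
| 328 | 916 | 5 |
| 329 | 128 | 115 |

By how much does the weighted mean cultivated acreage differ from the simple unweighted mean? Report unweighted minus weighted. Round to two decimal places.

8.22

Unweighted sum = 868 + 404 + 448 + 812 + 216 + 536 + 668 + 324 + 716 + 916 + 128 = 6036
Unweighted mean = 6036 / 11 = 548.72727
Weighted sum = 868×92 + 404×14 + 448×31 + 812×42 + 216×6 + 536×32 + 668×33 + 324×8 + 716×48 + 916×5 + 128×115
  = 79856 + 5656 + 13888 + 34104 + 1296 + 17152 + 22044 + 2592 + 34368 + 4580 + 14720 = 230256
Sum of weights = 92 + 14 + 31 + 42 + 6 + 32 + 33 + 8 + 48 + 5 + 115 = 426
Weighted mean = 230256 / 426 = 540.50704
Difference (unweighted minus weighted) = 8.2202305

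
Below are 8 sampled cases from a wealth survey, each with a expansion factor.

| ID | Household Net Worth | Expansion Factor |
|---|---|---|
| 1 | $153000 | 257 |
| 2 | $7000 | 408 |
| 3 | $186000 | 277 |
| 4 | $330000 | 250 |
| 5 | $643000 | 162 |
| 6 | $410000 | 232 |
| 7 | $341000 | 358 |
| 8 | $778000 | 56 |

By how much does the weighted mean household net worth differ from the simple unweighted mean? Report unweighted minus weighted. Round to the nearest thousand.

Unweighted sum = 153000 + 7000 + 186000 + 330000 + 643000 + 410000 + 341000 + 778000 = 2848000
Unweighted mean = 2848000 / 8 = 356000
Weighted sum = 153000×257 + 7000×408 + 186000×277 + 330000×250 + 643000×162 + 410000×232 + 341000×358 + 778000×56
  = 39321000 + 2856000 + 51522000 + 82500000 + 104166000 + 95120000 + 122078000 + 43568000 = 541131000
Sum of weights = 257 + 408 + 277 + 250 + 162 + 232 + 358 + 56 = 2000
Weighted mean = 541131000 / 2000 = 270565.5
Difference (unweighted minus weighted) = 85434.5

85000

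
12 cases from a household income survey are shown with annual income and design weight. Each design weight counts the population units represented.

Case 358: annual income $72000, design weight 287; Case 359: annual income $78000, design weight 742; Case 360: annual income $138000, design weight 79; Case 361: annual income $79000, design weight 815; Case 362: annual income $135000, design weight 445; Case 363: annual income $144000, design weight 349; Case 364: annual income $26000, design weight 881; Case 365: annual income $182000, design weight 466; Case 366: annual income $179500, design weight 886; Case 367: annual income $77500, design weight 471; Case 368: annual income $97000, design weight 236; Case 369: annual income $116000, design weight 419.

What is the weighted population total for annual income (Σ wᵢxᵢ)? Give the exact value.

Weighted total = 72000×287 + 78000×742 + 138000×79 + 79000×815 + 135000×445 + 144000×349 + 26000×881 + 182000×466 + 179500×886 + 77500×471 + 97000×236 + 116000×419
  = 20664000 + 57876000 + 10902000 + 64385000 + 60075000 + 50256000 + 22906000 + 84812000 + 159037000 + 36502500 + 22892000 + 48604000 = 638911500

638911500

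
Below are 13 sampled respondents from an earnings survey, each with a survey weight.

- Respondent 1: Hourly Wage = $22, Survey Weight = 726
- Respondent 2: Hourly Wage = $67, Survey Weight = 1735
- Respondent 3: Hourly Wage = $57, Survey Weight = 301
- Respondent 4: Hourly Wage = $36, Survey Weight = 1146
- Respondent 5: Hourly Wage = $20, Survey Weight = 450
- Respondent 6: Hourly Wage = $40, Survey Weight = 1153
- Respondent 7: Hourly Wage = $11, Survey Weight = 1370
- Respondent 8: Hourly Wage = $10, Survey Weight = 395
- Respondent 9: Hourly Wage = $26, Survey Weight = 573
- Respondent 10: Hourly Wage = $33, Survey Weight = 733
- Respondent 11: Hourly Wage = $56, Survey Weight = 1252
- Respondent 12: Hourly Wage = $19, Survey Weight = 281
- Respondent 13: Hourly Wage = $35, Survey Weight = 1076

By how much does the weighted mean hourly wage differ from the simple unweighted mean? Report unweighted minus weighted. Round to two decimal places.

Unweighted sum = 432
Unweighted mean = 432 / 13 = 33.230769
Weighted sum = 416968
Sum of weights = 11191
Weighted mean = 416968 / 11191 = 37.259226
Difference (unweighted minus weighted) = -4.0284569

-4.03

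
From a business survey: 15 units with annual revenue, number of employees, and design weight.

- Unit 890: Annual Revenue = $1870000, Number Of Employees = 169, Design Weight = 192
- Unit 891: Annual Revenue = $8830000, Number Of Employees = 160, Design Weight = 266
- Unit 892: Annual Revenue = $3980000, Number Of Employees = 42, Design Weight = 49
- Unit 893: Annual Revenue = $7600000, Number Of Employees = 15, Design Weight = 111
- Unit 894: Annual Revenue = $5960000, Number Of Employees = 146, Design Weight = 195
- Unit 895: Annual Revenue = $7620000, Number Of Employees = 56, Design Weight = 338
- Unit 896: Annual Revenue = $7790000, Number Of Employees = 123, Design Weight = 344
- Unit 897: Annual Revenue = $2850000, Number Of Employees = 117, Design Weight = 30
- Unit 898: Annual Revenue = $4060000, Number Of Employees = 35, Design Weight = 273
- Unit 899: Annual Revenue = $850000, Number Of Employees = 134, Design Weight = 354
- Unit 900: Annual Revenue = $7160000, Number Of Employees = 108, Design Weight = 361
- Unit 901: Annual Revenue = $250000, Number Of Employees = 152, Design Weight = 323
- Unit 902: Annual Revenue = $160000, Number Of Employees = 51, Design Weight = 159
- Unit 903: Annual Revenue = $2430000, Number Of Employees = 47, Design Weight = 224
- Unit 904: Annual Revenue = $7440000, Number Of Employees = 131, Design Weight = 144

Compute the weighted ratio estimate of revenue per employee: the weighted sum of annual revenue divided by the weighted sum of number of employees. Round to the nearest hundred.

45000

Σ wᵢ·y = 15965370000
Σ wᵢ·x = 354527
Ratio = 15965370000 / 354527 = 45032.875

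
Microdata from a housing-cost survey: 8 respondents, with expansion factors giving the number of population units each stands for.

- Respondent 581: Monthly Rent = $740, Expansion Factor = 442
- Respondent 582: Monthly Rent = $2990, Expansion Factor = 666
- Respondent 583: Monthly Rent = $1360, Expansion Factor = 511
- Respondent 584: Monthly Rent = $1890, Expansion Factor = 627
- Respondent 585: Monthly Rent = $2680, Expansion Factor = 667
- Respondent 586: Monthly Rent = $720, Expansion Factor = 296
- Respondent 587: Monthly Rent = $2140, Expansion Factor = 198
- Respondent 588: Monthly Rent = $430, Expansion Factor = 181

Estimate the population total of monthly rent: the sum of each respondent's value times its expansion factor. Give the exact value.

6700640

Weighted total = 740×442 + 2990×666 + 1360×511 + 1890×627 + 2680×667 + 720×296 + 2140×198 + 430×181
  = 327080 + 1991340 + 694960 + 1185030 + 1787560 + 213120 + 423720 + 77830 = 6700640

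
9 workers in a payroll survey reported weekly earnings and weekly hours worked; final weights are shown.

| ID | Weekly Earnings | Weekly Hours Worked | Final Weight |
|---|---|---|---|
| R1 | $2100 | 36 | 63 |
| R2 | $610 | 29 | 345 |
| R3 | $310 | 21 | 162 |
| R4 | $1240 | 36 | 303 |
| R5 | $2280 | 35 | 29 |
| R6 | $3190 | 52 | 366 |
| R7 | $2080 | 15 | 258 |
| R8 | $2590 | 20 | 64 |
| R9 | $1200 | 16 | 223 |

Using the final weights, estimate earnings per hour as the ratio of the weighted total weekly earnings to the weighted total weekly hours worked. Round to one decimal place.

53.7

Σ wᵢ·y = 2100×63 + 610×345 + 310×162 + 1240×303 + 2280×29 + 3190×366 + 2080×258 + 2590×64 + 1200×223
  = 132300 + 210450 + 50220 + 375720 + 66120 + 1167540 + 536640 + 165760 + 267600 = 2972350
Σ wᵢ·x = 55348
Ratio = 2972350 / 55348 = 53.702934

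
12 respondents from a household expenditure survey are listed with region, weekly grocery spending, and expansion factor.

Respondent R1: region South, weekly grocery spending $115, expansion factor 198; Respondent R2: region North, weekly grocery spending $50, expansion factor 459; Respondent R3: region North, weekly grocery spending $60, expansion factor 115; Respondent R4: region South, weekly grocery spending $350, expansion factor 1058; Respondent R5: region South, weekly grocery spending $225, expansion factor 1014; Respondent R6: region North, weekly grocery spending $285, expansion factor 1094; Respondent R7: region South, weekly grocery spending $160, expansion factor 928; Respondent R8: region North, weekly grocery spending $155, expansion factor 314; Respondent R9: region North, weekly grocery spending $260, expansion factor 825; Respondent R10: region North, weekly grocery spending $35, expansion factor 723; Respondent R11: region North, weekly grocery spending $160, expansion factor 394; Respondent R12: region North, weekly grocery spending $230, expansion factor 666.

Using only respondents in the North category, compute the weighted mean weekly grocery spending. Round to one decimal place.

North rows: R2, R3, R6, R8, R9, R10, R11, R12
Weighted sum = 50×459 + 60×115 + 285×1094 + 155×314 + 260×825 + 35×723 + 160×394 + 230×666
  = 22950 + 6900 + 311790 + 48670 + 214500 + 25305 + 63040 + 153180 = 846335
Sum of weights = 459 + 115 + 1094 + 314 + 825 + 723 + 394 + 666 = 4590
Weighted mean = 846335 / 4590 = 184.38671

184.4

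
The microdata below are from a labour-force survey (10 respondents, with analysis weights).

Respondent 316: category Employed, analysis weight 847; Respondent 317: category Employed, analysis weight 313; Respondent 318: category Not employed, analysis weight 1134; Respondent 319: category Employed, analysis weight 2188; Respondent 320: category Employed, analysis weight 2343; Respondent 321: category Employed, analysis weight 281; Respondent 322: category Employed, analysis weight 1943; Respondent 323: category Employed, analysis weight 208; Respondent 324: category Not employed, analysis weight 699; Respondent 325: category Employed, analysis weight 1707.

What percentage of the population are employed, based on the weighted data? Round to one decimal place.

Sum of weights for 'Employed' = 847 + 313 + 2188 + 2343 + 281 + 1943 + 208 + 1707 = 9830
Total weight = 847 + 313 + 1134 + 2188 + 2343 + 281 + 1943 + 208 + 699 + 1707 = 11663
Weighted proportion = 9830 / 11663 = 0.84283632 → 84.283632%

84.3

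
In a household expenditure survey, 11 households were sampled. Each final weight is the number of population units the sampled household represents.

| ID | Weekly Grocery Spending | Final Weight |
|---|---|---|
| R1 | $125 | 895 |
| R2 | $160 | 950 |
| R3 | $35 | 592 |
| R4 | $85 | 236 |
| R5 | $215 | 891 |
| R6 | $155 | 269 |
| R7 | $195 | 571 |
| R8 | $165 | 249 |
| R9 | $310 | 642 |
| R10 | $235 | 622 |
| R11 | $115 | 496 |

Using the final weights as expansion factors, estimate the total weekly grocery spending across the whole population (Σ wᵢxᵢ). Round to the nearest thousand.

Weighted total = 125×895 + 160×950 + 35×592 + 85×236 + 215×891 + 155×269 + 195×571 + 165×249 + 310×642 + 235×622 + 115×496
  = 111875 + 152000 + 20720 + 20060 + 191565 + 41695 + 111345 + 41085 + 199020 + 146170 + 57040 = 1092575

1093000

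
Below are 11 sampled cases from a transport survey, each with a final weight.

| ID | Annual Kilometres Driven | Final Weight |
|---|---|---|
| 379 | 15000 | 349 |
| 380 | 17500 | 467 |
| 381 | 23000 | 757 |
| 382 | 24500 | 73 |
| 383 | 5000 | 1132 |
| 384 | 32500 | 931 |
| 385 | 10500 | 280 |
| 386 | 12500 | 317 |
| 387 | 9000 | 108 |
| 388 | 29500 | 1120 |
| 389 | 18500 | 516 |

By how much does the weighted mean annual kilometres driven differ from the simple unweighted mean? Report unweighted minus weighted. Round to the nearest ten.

-1710

Unweighted sum = 15000 + 17500 + 23000 + 24500 + 5000 + 32500 + 10500 + 12500 + 9000 + 29500 + 18500 = 197500
Unweighted mean = 197500 / 11 = 17954.545
Weighted sum = 15000×349 + 17500×467 + 23000×757 + 24500×73 + 5000×1132 + 32500×931 + 10500×280 + 12500×317 + 9000×108 + 29500×1120 + 18500×516
  = 5235000 + 8172500 + 17411000 + 1788500 + 5660000 + 30257500 + 2940000 + 3962500 + 972000 + 33040000 + 9546000 = 118985000
Sum of weights = 349 + 467 + 757 + 73 + 1132 + 931 + 280 + 317 + 108 + 1120 + 516 = 6050
Weighted mean = 118985000 / 6050 = 19666.942
Difference (unweighted minus weighted) = -1712.3967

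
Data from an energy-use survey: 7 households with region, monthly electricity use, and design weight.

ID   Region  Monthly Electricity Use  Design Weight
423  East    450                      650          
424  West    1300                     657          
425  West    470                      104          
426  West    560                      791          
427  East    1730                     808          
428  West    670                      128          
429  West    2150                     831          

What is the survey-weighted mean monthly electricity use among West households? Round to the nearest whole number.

West rows: 424, 425, 426, 428, 429
Weighted sum = 1300×657 + 470×104 + 560×791 + 670×128 + 2150×831
  = 3218350
Sum of weights = 657 + 104 + 791 + 128 + 831 = 2511
Weighted mean = 3218350 / 2511 = 1281.7005

1282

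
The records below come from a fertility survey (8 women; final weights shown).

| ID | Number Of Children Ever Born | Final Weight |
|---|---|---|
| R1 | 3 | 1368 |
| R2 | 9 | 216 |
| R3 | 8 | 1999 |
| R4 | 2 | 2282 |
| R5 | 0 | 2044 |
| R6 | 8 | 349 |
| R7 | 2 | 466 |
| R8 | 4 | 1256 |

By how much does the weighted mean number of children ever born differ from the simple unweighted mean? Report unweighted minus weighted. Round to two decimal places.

0.96

Unweighted sum = 36
Unweighted mean = 36 / 8 = 4.5
Weighted sum = 3×1368 + 9×216 + 8×1999 + 2×2282 + 0×2044 + 8×349 + 2×466 + 4×1256
  = 4104 + 1944 + 15992 + 4564 + 0 + 2792 + 932 + 5024 = 35352
Sum of weights = 1368 + 216 + 1999 + 2282 + 2044 + 349 + 466 + 1256 = 9980
Weighted mean = 35352 / 9980 = 3.5422846
Difference (unweighted minus weighted) = 0.95771543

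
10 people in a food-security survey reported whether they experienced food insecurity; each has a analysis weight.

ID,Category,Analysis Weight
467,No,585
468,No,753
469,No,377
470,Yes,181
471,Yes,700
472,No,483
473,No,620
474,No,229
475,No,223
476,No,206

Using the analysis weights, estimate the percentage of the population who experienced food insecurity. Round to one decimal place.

20.2

Sum of weights for 'Yes' = 181 + 700 = 881
Total weight = 585 + 753 + 377 + 181 + 700 + 483 + 620 + 229 + 223 + 206 = 4357
Weighted proportion = 881 / 4357 = 0.20220335 → 20.220335%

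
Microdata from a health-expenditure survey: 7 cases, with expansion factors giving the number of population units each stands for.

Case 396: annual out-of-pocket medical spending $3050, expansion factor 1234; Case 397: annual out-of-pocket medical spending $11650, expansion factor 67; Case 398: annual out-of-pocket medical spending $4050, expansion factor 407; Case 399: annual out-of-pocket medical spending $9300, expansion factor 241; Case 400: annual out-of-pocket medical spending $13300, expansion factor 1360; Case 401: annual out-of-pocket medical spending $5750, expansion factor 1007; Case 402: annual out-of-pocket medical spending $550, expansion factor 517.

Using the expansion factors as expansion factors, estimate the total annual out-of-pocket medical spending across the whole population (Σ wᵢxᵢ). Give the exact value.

32596500

Weighted total = 3050×1234 + 11650×67 + 4050×407 + 9300×241 + 13300×1360 + 5750×1007 + 550×517
  = 3763700 + 780550 + 1648350 + 2241300 + 18088000 + 5790250 + 284350 = 32596500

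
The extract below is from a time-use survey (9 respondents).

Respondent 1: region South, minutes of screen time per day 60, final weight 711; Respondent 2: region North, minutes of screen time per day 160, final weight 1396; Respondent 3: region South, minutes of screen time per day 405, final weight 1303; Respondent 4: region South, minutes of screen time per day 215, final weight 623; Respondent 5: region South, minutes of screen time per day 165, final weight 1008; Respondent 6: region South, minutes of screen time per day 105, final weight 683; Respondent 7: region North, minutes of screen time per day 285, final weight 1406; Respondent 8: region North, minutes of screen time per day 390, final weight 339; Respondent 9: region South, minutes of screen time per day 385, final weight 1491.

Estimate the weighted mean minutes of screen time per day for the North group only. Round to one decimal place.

240.8

North rows: 2, 7, 8
Weighted sum = 160×1396 + 285×1406 + 390×339
  = 223360 + 400710 + 132210 = 756280
Sum of weights = 1396 + 1406 + 339 = 3141
Weighted mean = 756280 / 3141 = 240.77682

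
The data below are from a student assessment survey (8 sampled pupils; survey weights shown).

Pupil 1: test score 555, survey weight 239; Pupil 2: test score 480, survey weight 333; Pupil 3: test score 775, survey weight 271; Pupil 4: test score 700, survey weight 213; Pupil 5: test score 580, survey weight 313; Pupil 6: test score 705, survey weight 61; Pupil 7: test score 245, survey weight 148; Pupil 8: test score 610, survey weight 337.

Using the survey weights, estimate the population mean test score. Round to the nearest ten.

580

Weighted sum = 555×239 + 480×333 + 775×271 + 700×213 + 580×313 + 705×61 + 245×148 + 610×337
  = 1117985
Sum of weights = 239 + 333 + 271 + 213 + 313 + 61 + 148 + 337 = 1915
Weighted mean = 1117985 / 1915 = 583.80418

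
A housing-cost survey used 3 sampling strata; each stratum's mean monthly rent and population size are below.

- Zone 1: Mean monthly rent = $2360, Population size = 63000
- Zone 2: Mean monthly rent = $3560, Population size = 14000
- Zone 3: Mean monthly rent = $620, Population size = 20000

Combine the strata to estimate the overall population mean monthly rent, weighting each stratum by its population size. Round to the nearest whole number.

2174

Σ Nₕ·x̄ₕ = 2360×63000 + 3560×14000 + 620×20000
  = 148680000 + 49840000 + 12400000 = 210920000
Σ Nₕ = 63000 + 14000 + 20000 = 97000
Overall mean = 210920000 / 97000 = 2174.433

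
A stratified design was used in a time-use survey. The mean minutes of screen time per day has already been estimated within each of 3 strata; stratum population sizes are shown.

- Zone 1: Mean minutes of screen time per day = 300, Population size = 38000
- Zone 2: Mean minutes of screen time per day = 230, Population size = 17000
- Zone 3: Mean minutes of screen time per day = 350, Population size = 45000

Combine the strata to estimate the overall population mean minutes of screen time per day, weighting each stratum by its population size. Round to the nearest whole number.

311

Σ Nₕ·x̄ₕ = 300×38000 + 230×17000 + 350×45000
  = 11400000 + 3910000 + 15750000 = 31060000
Σ Nₕ = 38000 + 17000 + 45000 = 100000
Overall mean = 31060000 / 100000 = 310.6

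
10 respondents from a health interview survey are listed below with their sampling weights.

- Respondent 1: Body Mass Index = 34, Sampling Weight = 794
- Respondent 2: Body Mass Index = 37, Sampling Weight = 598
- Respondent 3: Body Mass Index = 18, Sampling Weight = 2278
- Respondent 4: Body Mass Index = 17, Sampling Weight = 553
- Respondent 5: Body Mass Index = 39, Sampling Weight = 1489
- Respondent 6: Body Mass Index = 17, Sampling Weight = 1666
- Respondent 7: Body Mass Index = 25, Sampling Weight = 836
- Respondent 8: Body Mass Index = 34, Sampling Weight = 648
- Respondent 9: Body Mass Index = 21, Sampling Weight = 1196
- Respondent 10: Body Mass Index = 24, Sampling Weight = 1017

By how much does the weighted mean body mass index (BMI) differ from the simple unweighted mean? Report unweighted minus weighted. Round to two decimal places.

1.46

Unweighted sum = 34 + 37 + 18 + 17 + 39 + 17 + 25 + 34 + 21 + 24 = 266
Unweighted mean = 266 / 10 = 26.6
Weighted sum = 34×794 + 37×598 + 18×2278 + 17×553 + 39×1489 + 17×1666 + 25×836 + 34×648 + 21×1196 + 24×1017
  = 278376
Sum of weights = 794 + 598 + 2278 + 553 + 1489 + 1666 + 836 + 648 + 1196 + 1017 = 11075
Weighted mean = 278376 / 11075 = 25.13553
Difference (unweighted minus weighted) = 1.4644695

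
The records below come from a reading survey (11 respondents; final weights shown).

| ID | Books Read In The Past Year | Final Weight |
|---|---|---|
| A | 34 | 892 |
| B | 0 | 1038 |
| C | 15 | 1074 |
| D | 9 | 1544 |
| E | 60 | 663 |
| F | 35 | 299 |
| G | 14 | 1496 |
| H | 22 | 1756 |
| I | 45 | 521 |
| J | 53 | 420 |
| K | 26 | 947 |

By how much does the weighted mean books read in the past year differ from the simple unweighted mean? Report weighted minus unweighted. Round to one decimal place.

Unweighted sum = 34 + 0 + 15 + 9 + 60 + 35 + 14 + 22 + 45 + 53 + 26 = 313
Unweighted mean = 313 / 11 = 28.454545
Weighted sum = 34×892 + 0×1038 + 15×1074 + 9×1544 + 60×663 + 35×299 + 14×1496 + 22×1756 + 45×521 + 53×420 + 26×947
  = 30328 + 0 + 16110 + 13896 + 39780 + 10465 + 20944 + 38632 + 23445 + 22260 + 24622 = 240482
Sum of weights = 892 + 1038 + 1074 + 1544 + 663 + 299 + 1496 + 1756 + 521 + 420 + 947 = 10650
Weighted mean = 240482 / 10650 = 22.580469
Difference (weighted minus unweighted) = -5.874076

-5.9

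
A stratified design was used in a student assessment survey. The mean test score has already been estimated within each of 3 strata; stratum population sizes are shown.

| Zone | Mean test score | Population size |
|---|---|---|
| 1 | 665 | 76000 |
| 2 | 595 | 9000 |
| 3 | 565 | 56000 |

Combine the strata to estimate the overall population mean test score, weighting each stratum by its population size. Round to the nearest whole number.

621

Σ Nₕ·x̄ₕ = 665×76000 + 595×9000 + 565×56000
  = 50540000 + 5355000 + 31640000 = 87535000
Σ Nₕ = 141000
Overall mean = 87535000 / 141000 = 620.8156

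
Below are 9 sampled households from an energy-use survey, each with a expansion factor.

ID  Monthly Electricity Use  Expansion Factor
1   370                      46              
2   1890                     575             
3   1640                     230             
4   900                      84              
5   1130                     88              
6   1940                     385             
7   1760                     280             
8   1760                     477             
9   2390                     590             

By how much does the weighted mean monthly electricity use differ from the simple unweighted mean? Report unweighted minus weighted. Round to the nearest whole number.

-337

Unweighted sum = 370 + 1890 + 1640 + 900 + 1130 + 1940 + 1760 + 1760 + 2390 = 13780
Unweighted mean = 13780 / 9 = 1531.1111
Weighted sum = 370×46 + 1890×575 + 1640×230 + 900×84 + 1130×88 + 1940×385 + 1760×280 + 1760×477 + 2390×590
  = 17020 + 1086750 + 377200 + 75600 + 99440 + 746900 + 492800 + 839520 + 1410100 = 5145330
Sum of weights = 46 + 575 + 230 + 84 + 88 + 385 + 280 + 477 + 590 = 2755
Weighted mean = 5145330 / 2755 = 1867.6334
Difference (unweighted minus weighted) = -336.52228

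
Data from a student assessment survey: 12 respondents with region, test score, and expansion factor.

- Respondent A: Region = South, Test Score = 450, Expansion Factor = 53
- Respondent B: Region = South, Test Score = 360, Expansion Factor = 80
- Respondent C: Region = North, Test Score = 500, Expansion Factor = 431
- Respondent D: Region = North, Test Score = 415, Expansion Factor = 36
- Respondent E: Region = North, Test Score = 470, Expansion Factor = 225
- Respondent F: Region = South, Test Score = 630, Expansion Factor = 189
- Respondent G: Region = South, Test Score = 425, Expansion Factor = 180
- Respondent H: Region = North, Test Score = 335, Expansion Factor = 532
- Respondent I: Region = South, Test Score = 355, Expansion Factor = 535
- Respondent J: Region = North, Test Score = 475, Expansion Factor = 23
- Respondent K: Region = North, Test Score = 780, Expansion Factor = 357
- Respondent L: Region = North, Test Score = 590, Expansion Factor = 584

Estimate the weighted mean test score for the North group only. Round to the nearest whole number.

525

North rows: C, D, E, H, J, K, L
Weighted sum = 500×431 + 415×36 + 470×225 + 335×532 + 475×23 + 780×357 + 590×584
  = 1148355
Sum of weights = 431 + 36 + 225 + 532 + 23 + 357 + 584 = 2188
Weighted mean = 1148355 / 2188 = 524.84232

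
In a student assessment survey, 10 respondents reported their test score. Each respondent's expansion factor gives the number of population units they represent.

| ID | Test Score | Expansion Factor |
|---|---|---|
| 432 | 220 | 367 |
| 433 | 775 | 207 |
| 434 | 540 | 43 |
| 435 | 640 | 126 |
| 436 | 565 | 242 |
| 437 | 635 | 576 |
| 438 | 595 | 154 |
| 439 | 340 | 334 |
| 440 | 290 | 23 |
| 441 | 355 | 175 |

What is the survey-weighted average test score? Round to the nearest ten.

Weighted sum = 220×367 + 775×207 + 540×43 + 640×126 + 565×242 + 635×576 + 595×154 + 340×334 + 290×23 + 355×175
  = 80740 + 160425 + 23220 + 80640 + 136730 + 365760 + 91630 + 113560 + 6670 + 62125 = 1121500
Sum of weights = 367 + 207 + 43 + 126 + 242 + 576 + 154 + 334 + 23 + 175 = 2247
Weighted mean = 1121500 / 2247 = 499.10992

500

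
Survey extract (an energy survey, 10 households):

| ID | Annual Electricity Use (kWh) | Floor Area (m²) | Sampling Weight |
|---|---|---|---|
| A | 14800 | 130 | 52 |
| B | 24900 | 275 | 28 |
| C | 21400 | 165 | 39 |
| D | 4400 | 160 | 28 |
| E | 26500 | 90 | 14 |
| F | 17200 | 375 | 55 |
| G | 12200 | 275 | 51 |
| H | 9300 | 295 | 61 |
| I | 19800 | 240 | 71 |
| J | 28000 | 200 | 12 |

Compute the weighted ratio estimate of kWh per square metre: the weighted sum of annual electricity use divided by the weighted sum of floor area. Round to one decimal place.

67.6

Σ wᵢ·y = 14800×52 + 24900×28 + 21400×39 + 4400×28 + 26500×14 + 17200×55 + 12200×51 + 9300×61 + 19800×71 + 28000×12
  = 6672900
Σ wᵢ·x = 130×52 + 275×28 + 165×39 + 160×28 + 90×14 + 375×55 + 275×51 + 295×61 + 240×71 + 200×12
  = 6760 + 7700 + 6435 + 4480 + 1260 + 20625 + 14025 + 17995 + 17040 + 2400 = 98720
Ratio = 6672900 / 98720 = 67.594206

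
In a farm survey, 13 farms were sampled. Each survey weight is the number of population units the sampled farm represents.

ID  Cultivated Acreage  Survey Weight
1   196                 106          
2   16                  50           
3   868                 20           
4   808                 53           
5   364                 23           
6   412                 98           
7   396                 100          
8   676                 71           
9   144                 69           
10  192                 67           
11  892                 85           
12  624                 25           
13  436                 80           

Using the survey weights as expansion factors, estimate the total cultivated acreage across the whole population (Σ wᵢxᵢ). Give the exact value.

367204

Weighted total = 367204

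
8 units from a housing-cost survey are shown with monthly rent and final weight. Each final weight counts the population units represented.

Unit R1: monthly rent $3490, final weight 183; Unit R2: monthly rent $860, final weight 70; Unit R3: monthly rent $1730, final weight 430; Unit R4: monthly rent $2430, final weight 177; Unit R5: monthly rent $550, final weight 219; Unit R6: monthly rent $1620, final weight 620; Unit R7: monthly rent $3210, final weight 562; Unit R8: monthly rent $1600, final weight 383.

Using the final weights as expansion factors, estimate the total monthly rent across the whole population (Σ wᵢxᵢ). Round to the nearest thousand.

Weighted total = 3490×183 + 860×70 + 1730×430 + 2430×177 + 550×219 + 1620×620 + 3210×562 + 1600×383
  = 638670 + 60200 + 743900 + 430110 + 120450 + 1004400 + 1804020 + 612800 = 5414550

5415000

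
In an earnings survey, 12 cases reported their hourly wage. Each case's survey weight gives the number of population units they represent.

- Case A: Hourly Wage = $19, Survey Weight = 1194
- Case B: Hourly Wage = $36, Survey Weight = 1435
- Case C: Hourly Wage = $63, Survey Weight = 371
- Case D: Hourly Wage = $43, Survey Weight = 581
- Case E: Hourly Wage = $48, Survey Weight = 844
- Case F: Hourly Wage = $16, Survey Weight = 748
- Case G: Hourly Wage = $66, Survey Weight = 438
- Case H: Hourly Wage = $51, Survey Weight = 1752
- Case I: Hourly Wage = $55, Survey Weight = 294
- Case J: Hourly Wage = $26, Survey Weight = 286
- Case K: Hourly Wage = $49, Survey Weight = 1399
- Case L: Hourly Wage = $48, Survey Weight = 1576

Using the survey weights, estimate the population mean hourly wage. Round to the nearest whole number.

Weighted sum = 19×1194 + 36×1435 + 63×371 + 43×581 + 48×844 + 16×748 + 66×438 + 51×1752 + 55×294 + 26×286 + 49×1399 + 48×1576
  = 461247
Sum of weights = 1194 + 1435 + 371 + 581 + 844 + 748 + 438 + 1752 + 294 + 286 + 1399 + 1576 = 10918
Weighted mean = 461247 / 10918 = 42.246474

42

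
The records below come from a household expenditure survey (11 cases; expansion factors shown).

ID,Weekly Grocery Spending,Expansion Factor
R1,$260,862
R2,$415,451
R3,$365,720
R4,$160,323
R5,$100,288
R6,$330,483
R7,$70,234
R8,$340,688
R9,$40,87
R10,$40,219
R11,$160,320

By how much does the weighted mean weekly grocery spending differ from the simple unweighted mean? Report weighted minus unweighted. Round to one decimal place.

Unweighted sum = 260 + 415 + 365 + 160 + 100 + 330 + 70 + 340 + 40 + 40 + 160 = 2280
Unweighted mean = 2280 / 11 = 207.27273
Weighted sum = 1227695
Sum of weights = 4675
Weighted mean = 1227695 / 4675 = 262.60856
Difference (weighted minus unweighted) = 55.335829

55.3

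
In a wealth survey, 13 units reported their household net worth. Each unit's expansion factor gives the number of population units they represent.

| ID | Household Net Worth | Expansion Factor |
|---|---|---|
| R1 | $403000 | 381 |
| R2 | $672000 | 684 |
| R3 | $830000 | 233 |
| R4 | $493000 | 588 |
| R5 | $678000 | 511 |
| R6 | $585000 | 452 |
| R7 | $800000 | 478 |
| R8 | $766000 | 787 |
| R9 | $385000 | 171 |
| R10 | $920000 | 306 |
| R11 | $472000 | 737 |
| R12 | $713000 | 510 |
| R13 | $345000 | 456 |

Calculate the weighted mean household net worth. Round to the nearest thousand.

621000

Weighted sum = 3908754000
Sum of weights = 6294
Weighted mean = 3908754000 / 6294 = 621028.6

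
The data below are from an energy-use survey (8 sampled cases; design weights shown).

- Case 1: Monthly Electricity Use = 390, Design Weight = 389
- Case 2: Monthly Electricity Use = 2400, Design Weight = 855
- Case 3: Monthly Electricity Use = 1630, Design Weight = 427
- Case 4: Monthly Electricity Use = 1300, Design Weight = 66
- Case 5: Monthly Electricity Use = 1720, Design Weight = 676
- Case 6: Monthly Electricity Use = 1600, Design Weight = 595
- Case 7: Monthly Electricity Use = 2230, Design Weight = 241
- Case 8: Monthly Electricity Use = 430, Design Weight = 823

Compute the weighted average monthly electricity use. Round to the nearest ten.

1470

Weighted sum = 390×389 + 2400×855 + 1630×427 + 1300×66 + 1720×676 + 1600×595 + 2230×241 + 430×823
  = 5991560
Sum of weights = 389 + 855 + 427 + 66 + 676 + 595 + 241 + 823 = 4072
Weighted mean = 5991560 / 4072 = 1471.4047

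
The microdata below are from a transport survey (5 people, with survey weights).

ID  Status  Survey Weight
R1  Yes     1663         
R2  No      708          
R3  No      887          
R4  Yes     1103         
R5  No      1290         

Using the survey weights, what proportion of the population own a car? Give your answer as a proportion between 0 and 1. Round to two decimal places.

0.49

Sum of weights for 'Yes' = 1663 + 1103 = 2766
Total weight = 1663 + 708 + 887 + 1103 + 1290 = 5651
Weighted proportion = 2766 / 5651 = 0.48947089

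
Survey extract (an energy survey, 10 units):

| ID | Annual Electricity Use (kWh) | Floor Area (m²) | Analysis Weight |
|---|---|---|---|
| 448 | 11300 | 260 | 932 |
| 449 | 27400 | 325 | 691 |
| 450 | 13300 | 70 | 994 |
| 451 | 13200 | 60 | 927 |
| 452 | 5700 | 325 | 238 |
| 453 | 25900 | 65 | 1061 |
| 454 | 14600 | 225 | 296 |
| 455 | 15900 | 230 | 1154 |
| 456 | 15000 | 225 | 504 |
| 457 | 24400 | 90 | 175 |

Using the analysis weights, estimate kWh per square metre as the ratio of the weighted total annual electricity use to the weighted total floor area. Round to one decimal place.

Σ wᵢ·y = 11300×932 + 27400×691 + 13300×994 + 13200×927 + 5700×238 + 25900×1061 + 14600×296 + 15900×1154 + 15000×504 + 24400×175
  = 10531600 + 18933400 + 13220200 + 12236400 + 1356600 + 27479900 + 4321600 + 18348600 + 7560000 + 4270000 = 118258300
Σ wᵢ·x = 1199580
Ratio = 118258300 / 1199580 = 98.583087

98.6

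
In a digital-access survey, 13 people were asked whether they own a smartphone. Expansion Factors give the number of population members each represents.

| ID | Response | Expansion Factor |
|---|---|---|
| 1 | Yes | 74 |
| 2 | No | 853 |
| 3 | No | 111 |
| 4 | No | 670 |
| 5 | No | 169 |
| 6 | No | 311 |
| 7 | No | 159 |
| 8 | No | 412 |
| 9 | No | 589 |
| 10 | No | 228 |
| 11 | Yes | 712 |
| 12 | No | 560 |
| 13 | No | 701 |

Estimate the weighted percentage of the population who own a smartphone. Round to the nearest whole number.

14

Sum of weights for 'Yes' = 74 + 712 = 786
Total weight = 5549
Weighted proportion = 786 / 5549 = 0.14164714 → 14.164714%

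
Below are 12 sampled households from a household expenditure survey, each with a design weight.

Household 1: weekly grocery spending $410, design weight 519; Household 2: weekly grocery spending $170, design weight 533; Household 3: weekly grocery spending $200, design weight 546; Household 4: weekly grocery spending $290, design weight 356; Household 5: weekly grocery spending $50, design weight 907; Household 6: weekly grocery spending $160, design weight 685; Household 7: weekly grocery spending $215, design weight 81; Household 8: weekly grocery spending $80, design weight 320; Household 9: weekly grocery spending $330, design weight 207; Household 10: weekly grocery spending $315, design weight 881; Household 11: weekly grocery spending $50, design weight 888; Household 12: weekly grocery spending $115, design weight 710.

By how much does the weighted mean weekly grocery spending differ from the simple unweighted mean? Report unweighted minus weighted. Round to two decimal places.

20.00

Unweighted sum = 2385
Unweighted mean = 2385 / 12 = 198.75
Weighted sum = 410×519 + 170×533 + 200×546 + 290×356 + 50×907 + 160×685 + 215×81 + 80×320 + 330×207 + 315×881 + 50×888 + 115×710
  = 212790 + 90610 + 109200 + 103240 + 45350 + 109600 + 17415 + 25600 + 68310 + 277515 + 44400 + 81650 = 1185680
Sum of weights = 519 + 533 + 546 + 356 + 907 + 685 + 81 + 320 + 207 + 881 + 888 + 710 = 6633
Weighted mean = 1185680 / 6633 = 178.75471
Difference (unweighted minus weighted) = 19.995289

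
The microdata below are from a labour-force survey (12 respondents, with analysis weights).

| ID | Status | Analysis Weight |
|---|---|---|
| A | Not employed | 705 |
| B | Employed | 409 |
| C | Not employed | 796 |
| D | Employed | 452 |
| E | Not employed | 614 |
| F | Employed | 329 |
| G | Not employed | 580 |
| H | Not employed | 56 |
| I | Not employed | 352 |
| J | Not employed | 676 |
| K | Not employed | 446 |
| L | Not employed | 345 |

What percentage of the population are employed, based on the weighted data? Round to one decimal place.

Sum of weights for 'Employed' = 409 + 452 + 329 = 1190
Total weight = 705 + 409 + 796 + 452 + 614 + 329 + 580 + 56 + 352 + 676 + 446 + 345 = 5760
Weighted proportion = 1190 / 5760 = 0.20659722 → 20.659722%

20.7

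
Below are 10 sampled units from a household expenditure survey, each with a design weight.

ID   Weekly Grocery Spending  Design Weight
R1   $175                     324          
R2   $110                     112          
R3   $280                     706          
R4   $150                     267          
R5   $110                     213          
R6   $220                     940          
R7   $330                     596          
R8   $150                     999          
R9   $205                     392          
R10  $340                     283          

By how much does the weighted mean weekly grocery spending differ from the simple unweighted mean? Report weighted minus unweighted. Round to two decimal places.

Unweighted sum = 175 + 110 + 280 + 150 + 110 + 220 + 330 + 150 + 205 + 340 = 2070
Unweighted mean = 2070 / 10 = 207
Weighted sum = 175×324 + 110×112 + 280×706 + 150×267 + 110×213 + 220×940 + 330×596 + 150×999 + 205×392 + 340×283
  = 1060090
Sum of weights = 324 + 112 + 706 + 267 + 213 + 940 + 596 + 999 + 392 + 283 = 4832
Weighted mean = 1060090 / 4832 = 219.38949
Difference (weighted minus unweighted) = 12.389487

12.39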